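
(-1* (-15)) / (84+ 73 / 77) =1155 / 6541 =0.18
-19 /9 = -2.11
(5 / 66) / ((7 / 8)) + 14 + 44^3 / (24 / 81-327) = -502589074 / 2037651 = -246.65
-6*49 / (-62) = 147 / 31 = 4.74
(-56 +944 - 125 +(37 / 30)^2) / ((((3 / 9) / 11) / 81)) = 204356493 / 100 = 2043564.93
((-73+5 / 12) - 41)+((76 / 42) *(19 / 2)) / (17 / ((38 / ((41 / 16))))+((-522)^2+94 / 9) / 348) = -113.56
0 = 0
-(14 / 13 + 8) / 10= -59 / 65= -0.91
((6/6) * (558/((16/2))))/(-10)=-279/40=-6.98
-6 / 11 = -0.55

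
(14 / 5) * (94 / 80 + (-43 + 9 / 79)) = -116.79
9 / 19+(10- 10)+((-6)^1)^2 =36.47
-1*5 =-5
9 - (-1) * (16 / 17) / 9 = 1393 / 153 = 9.10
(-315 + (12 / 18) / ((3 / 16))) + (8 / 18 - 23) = -334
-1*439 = -439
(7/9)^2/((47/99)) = 1.27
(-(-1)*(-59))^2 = 3481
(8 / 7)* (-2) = -16 / 7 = -2.29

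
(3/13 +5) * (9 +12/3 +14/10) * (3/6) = 2448/65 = 37.66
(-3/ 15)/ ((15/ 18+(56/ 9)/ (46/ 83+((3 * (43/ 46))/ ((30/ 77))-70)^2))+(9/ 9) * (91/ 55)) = -13717321644114/ 170743354572509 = -0.08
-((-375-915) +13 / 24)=30947 / 24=1289.46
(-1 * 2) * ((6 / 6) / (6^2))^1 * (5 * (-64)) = 160 / 9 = 17.78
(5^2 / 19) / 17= 25 / 323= 0.08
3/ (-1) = -3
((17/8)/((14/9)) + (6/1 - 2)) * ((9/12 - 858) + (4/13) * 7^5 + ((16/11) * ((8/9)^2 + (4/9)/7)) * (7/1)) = 23196.59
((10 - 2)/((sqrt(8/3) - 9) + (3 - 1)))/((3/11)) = -616/139 - 176*sqrt(6)/417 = -5.47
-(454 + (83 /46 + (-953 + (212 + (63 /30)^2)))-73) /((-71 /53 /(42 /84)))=-132.05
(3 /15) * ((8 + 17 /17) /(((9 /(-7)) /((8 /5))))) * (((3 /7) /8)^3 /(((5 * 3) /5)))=-9 /78400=-0.00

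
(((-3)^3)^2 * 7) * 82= 418446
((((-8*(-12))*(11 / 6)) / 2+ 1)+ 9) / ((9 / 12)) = 392 / 3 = 130.67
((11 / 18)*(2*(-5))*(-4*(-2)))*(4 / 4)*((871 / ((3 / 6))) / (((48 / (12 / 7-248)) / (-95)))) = -7845880900 / 189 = -41512597.35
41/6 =6.83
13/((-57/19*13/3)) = -1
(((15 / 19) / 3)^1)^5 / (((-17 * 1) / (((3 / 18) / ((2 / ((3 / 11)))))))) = -3125 / 1852122052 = -0.00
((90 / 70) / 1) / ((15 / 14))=6 / 5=1.20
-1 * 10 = -10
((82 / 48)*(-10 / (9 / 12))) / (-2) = 205 / 18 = 11.39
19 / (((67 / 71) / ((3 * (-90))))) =-364230 / 67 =-5436.27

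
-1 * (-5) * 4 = 20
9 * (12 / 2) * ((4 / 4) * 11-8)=162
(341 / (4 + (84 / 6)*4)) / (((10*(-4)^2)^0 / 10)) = 341 / 6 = 56.83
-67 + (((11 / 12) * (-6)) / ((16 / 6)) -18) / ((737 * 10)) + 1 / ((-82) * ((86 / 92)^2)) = -599088711809 / 8939397280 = -67.02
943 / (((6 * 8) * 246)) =23 / 288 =0.08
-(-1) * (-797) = -797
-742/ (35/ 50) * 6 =-6360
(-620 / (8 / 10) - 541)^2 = 1731856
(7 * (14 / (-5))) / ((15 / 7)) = -686 / 75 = -9.15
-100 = -100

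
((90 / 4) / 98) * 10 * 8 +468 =23832 / 49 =486.37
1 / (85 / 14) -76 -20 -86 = -181.84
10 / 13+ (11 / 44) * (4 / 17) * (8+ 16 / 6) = 926 / 663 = 1.40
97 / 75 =1.29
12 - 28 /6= 22 /3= 7.33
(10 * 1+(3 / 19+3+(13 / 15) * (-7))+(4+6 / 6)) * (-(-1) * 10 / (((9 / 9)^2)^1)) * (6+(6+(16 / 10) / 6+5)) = 1785028 / 855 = 2087.75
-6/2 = -3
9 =9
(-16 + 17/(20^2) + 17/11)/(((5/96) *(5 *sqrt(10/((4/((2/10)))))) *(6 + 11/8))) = -3043824 *sqrt(2)/405625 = -10.61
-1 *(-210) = 210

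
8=8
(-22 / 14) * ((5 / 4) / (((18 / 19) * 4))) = -1045 / 2016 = -0.52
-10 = -10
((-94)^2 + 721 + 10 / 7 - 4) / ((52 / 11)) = 735691 / 364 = 2021.13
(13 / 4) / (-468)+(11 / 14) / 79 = 239 / 79632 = 0.00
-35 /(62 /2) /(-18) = 35 /558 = 0.06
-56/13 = -4.31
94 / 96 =47 / 48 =0.98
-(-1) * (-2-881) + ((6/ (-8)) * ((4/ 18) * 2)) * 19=-2668/ 3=-889.33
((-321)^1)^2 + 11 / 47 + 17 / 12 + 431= 58359139 / 564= 103473.65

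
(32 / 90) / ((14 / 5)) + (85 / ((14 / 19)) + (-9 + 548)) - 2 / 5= 412073 / 630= 654.08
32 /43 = 0.74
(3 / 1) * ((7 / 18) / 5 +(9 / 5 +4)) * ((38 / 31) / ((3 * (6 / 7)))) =70357 / 8370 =8.41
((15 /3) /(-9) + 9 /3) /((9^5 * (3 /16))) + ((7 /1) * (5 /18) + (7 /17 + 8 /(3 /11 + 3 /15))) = 13586090455 /704690766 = 19.28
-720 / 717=-240 / 239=-1.00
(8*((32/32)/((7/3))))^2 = 576/49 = 11.76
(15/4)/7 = 15/28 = 0.54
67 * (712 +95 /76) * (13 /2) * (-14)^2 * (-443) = -53941091841 /2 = -26970545920.50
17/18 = 0.94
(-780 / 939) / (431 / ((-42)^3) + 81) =-19262880 / 1878218161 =-0.01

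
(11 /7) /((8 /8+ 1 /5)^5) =34375 /54432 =0.63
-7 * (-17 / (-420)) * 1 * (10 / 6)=-17 / 36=-0.47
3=3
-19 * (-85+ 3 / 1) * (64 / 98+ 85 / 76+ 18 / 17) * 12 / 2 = 22039263 / 833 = 26457.70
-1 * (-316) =316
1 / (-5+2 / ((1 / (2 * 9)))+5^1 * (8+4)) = 1 / 91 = 0.01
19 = 19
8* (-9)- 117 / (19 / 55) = -7803 / 19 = -410.68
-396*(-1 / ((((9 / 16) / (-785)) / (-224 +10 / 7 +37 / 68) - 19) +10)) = -44.00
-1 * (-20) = 20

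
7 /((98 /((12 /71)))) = 6 /497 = 0.01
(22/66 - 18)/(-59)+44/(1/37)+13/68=19600513/12036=1628.49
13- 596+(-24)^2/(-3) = -775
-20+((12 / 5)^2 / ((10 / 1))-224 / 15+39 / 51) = -214153 / 6375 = -33.59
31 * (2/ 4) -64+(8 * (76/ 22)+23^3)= 267215/ 22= 12146.14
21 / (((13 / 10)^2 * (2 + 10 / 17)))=8925 / 1859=4.80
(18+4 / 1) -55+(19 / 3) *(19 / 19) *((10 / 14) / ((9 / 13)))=-5002 / 189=-26.47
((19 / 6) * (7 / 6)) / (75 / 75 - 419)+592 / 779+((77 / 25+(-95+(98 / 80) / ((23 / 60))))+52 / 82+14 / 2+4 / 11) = -28371820447 / 354756600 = -79.98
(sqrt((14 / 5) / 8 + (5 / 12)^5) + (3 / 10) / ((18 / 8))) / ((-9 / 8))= -sqrt(6766215) / 4860 - 16 / 135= -0.65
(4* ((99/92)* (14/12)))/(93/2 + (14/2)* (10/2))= 231/3749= 0.06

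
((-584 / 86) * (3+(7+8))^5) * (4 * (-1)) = 2207015424 / 43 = 51325940.09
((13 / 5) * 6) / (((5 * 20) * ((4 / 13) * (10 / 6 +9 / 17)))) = 25857 / 112000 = 0.23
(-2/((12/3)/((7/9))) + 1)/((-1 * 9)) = -11/162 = -0.07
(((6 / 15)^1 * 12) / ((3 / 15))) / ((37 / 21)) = 13.62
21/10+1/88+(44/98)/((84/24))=338007/150920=2.24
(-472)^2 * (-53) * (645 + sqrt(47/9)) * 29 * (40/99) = -2944803468800/33 - 13696760320 * sqrt(47)/297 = -89552631236.02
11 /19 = 0.58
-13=-13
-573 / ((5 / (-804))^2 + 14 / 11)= -4074360048 / 9050099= -450.20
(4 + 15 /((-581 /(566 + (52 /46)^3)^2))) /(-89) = 714654502498024 /7654787784301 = 93.36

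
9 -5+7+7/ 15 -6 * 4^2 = -1268/ 15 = -84.53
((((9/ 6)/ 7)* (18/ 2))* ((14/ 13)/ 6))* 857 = 7713/ 26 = 296.65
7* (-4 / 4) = -7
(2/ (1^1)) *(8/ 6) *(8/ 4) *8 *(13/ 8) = 208/ 3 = 69.33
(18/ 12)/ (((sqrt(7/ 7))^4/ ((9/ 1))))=27/ 2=13.50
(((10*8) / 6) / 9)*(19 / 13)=760 / 351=2.17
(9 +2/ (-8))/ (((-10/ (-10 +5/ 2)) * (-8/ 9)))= -945/ 128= -7.38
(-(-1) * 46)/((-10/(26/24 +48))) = -13547/60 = -225.78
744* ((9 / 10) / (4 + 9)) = 3348 / 65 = 51.51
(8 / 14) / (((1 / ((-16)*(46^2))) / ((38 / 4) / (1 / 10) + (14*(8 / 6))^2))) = -540477184 / 63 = -8579002.92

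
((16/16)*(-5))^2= 25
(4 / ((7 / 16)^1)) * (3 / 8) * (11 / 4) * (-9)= -594 / 7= -84.86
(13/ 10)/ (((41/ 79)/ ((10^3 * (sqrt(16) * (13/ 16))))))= 333775/ 41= 8140.85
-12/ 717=-4/ 239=-0.02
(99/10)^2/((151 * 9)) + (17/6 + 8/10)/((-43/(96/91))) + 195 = 11520822877/59086300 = 194.98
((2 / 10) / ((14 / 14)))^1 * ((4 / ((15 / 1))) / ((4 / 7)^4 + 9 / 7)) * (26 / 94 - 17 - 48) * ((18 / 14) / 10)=-6260436 / 19640125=-0.32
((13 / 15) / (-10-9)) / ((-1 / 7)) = 91 / 285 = 0.32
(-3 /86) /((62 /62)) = -3 /86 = -0.03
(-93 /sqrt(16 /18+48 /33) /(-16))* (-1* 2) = -7.59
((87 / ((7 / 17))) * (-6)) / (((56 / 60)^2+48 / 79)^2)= -1401872923125 / 2417970296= -579.77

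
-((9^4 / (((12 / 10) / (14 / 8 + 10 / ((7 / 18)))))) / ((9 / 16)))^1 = -1868670 / 7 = -266952.86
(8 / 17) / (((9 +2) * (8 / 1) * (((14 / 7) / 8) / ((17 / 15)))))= 4 / 165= 0.02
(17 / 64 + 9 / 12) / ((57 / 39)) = 845 / 1216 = 0.69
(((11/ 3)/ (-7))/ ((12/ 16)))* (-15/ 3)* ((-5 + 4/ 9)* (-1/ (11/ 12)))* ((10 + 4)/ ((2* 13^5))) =3280/ 10024911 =0.00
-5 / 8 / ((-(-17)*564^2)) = -0.00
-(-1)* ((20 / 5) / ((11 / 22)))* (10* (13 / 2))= 520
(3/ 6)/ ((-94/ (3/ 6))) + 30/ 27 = 3751/ 3384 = 1.11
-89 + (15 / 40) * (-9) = -739 / 8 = -92.38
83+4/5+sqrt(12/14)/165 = sqrt(42)/1155+419/5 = 83.81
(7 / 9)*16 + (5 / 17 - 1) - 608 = -91228 / 153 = -596.26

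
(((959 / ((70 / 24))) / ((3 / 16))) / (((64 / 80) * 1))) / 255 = 2192 / 255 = 8.60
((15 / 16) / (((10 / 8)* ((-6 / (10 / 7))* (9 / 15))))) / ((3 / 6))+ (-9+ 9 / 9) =-361 / 42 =-8.60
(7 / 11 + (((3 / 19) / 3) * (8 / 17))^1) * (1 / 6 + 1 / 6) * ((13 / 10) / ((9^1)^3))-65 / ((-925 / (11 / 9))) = 3062423 / 35494470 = 0.09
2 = 2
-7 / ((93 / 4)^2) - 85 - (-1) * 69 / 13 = -8961820 / 112437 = -79.71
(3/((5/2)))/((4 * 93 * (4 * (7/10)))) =1/868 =0.00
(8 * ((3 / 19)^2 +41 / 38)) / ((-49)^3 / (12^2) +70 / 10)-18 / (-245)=92208654 / 1473759035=0.06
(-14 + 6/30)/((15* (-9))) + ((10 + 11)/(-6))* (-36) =28373/225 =126.10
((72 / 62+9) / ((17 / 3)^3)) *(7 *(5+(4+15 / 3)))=833490 / 152303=5.47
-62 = -62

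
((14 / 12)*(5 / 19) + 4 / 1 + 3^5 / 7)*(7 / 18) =31139 / 2052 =15.17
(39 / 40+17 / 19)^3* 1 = 2869341461 / 438976000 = 6.54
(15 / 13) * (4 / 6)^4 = 0.23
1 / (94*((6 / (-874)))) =-437 / 282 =-1.55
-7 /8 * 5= -35 /8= -4.38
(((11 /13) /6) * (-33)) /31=-121 /806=-0.15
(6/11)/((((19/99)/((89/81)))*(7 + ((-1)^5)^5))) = 89/171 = 0.52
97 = 97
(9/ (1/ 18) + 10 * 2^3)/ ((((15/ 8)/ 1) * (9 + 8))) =1936/ 255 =7.59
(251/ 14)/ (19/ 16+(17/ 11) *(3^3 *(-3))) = -22088/ 152761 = -0.14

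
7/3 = 2.33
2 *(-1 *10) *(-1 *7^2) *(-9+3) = -5880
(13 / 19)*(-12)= -156 / 19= -8.21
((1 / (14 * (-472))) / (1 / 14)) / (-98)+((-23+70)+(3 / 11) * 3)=24330667 / 508816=47.82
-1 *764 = -764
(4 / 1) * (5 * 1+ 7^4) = 9624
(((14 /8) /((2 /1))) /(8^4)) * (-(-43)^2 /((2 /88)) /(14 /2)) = -20339 /8192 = -2.48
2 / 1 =2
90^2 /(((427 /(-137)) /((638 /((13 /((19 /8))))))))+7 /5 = -8407325768 /27755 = -302912.12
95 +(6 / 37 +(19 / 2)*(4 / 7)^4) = 8543905 / 88837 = 96.18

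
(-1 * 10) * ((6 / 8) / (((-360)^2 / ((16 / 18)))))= -1 / 19440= -0.00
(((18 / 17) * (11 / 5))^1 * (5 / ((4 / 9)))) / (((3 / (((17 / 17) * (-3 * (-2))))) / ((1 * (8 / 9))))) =792 / 17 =46.59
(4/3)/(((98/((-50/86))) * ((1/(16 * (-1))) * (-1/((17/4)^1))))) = -3400/6321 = -0.54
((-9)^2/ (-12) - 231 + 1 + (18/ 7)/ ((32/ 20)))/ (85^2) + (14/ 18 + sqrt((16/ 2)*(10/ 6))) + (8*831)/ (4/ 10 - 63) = -15023843957/ 142469775 + 2*sqrt(30)/ 3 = -101.80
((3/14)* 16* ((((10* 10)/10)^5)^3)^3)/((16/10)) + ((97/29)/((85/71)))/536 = 19818600000000000000000000000000000000000000000048209/9248680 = 2142857142857142857142857000000000000000000000.00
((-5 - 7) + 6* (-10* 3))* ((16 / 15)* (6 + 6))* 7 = -86016 / 5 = -17203.20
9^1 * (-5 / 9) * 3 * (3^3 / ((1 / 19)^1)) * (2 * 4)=-61560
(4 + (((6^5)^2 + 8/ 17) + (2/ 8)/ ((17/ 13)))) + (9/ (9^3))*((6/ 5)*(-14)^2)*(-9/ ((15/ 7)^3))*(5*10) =8326174791109/ 137700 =60466047.87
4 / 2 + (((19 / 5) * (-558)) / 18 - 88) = -1019 / 5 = -203.80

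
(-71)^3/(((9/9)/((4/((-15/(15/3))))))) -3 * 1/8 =11453143/24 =477214.29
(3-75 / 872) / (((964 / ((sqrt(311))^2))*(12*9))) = 263417 / 30261888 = 0.01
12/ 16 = 3/ 4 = 0.75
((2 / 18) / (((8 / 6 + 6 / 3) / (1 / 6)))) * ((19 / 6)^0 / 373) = 1 / 67140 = 0.00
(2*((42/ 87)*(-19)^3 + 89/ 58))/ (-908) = 191963/ 26332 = 7.29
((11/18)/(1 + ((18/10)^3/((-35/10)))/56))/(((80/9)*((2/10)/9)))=3.19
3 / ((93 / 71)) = 2.29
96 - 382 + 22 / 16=-2277 / 8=-284.62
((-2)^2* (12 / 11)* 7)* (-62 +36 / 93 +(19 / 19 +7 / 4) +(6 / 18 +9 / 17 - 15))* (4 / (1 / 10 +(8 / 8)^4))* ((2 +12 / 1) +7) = -10858078560 / 63767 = -170277.39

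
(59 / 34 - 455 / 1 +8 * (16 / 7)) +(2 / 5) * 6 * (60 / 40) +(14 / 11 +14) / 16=-2817128 / 6545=-430.42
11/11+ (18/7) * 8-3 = 130/7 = 18.57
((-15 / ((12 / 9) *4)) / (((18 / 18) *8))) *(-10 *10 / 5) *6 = 675 / 16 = 42.19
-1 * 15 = -15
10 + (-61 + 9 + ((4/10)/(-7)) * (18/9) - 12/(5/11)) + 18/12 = -4691/70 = -67.01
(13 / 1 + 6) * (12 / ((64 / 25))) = 1425 / 16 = 89.06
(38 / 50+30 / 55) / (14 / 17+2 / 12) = 36618 / 27775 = 1.32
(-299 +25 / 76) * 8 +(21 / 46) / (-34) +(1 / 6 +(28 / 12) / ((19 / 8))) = -212906171 / 89148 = -2388.23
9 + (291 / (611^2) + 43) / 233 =9.18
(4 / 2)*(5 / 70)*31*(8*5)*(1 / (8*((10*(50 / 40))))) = 62 / 35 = 1.77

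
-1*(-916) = 916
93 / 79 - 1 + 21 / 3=567 / 79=7.18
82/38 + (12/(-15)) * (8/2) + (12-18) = -669/95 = -7.04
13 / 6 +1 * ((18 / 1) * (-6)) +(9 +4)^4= 170731 / 6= 28455.17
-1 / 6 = -0.17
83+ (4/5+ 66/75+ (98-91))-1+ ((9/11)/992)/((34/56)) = 105135967/1159400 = 90.68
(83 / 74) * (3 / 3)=83 / 74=1.12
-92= -92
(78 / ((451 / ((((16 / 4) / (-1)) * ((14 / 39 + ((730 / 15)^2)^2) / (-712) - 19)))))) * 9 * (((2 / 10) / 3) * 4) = 4736863592 / 361251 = 13112.39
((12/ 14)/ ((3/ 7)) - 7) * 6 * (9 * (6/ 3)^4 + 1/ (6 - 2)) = -8655/ 2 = -4327.50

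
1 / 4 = 0.25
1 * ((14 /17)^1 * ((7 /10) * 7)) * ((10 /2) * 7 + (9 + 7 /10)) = 153321 /850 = 180.38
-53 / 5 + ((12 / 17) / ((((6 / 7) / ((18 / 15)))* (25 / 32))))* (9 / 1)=1667 / 2125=0.78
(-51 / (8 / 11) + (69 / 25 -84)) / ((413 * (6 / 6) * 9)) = -10091 / 247800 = -0.04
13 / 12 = 1.08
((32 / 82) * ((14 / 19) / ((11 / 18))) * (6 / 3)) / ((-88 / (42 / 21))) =-2016 / 94259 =-0.02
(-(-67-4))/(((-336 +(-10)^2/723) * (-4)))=51333/971312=0.05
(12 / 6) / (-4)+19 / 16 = 11 / 16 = 0.69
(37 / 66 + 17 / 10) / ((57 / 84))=10444 / 3135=3.33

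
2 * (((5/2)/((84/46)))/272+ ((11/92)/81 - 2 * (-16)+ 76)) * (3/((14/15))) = 7662310115/11035584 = 694.33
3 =3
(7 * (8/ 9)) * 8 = 448/ 9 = 49.78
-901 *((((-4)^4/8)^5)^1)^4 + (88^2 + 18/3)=-1142153190805634690748529588036026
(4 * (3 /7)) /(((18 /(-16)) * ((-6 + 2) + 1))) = 32 /63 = 0.51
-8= -8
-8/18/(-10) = 2/45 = 0.04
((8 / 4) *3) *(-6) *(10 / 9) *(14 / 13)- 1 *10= -690 / 13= -53.08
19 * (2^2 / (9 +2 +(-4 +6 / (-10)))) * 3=285 / 8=35.62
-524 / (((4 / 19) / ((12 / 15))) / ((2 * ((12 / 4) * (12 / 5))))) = -716832 / 25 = -28673.28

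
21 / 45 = 7 / 15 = 0.47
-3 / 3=-1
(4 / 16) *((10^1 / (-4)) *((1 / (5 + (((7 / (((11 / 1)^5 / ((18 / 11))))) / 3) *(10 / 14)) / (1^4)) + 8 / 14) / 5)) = -6833181 / 70862680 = -0.10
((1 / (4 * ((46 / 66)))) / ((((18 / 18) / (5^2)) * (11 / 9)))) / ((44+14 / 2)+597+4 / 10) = 3375 / 298264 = 0.01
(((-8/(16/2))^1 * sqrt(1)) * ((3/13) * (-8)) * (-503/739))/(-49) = 12072/470743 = 0.03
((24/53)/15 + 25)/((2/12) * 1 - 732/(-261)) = 104922/12455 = 8.42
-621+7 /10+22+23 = -5753 /10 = -575.30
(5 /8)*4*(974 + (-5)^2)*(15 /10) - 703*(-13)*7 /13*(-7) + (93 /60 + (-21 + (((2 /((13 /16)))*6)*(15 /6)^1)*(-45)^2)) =2863187 /65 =44049.03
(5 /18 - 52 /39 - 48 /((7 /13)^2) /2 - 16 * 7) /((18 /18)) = -172723 /882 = -195.83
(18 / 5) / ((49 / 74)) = 1332 / 245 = 5.44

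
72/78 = 12/13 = 0.92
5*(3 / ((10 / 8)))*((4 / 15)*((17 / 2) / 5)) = 136 / 25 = 5.44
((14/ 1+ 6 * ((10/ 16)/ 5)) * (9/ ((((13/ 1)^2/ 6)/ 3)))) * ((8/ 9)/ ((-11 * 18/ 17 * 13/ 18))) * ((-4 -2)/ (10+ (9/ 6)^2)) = 866592/ 1184183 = 0.73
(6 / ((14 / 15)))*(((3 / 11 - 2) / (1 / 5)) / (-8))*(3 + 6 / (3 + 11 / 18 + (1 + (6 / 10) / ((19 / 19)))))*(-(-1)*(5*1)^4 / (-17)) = -472921875 / 446488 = -1059.20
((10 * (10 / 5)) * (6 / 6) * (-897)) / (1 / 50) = -897000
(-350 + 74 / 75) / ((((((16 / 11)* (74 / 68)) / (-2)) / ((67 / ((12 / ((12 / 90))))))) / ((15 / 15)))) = 40994888 / 124875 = 328.29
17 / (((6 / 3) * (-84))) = -17 / 168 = -0.10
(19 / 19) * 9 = 9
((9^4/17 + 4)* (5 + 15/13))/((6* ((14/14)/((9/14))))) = 56820/221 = 257.10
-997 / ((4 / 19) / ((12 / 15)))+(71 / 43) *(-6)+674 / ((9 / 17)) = -4886641 / 1935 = -2525.40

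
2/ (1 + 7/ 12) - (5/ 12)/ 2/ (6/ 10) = 1253/ 1368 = 0.92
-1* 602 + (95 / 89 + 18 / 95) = -5079283 / 8455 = -600.74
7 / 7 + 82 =83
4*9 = 36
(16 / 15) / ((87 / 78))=416 / 435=0.96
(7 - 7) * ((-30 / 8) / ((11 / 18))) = 0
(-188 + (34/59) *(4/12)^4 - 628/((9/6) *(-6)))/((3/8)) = -4519600/14337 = -315.24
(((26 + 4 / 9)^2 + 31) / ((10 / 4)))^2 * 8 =4479121952 / 6561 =682688.91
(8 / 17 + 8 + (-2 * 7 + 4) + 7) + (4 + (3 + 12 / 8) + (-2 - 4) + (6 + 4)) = 611 / 34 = 17.97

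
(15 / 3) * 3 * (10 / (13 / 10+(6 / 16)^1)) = 6000 / 67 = 89.55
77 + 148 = 225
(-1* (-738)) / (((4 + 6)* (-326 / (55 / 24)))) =-1353 / 2608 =-0.52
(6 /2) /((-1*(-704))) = 3 /704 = 0.00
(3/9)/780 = 1/2340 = 0.00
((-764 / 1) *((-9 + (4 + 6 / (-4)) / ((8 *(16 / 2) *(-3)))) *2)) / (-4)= -661051 / 192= -3442.97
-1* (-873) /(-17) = -873 /17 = -51.35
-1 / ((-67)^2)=-1 / 4489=-0.00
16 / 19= 0.84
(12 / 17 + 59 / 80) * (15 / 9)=1963 / 816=2.41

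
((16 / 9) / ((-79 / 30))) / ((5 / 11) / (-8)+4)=-14080 / 82239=-0.17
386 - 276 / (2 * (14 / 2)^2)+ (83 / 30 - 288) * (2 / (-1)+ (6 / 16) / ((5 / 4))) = 12760781 / 14700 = 868.08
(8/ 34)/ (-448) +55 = 104719/ 1904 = 55.00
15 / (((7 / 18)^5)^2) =53557008399360 / 282475249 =189598.94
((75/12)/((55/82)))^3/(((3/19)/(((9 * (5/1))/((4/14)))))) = 807061.16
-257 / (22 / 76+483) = -9766 / 18365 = -0.53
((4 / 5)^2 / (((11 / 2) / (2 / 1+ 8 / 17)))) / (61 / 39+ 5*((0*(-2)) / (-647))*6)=52416 / 285175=0.18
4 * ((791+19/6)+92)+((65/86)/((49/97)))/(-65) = 44811385/12642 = 3544.64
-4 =-4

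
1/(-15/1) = -1/15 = -0.07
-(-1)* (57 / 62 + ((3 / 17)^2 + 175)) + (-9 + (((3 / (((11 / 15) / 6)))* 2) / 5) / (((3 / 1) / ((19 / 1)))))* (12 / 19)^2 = 14028708571 / 71152378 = 197.16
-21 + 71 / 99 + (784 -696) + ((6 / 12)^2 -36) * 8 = -21610 / 99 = -218.28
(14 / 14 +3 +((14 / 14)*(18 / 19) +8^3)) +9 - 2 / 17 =169843 / 323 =525.83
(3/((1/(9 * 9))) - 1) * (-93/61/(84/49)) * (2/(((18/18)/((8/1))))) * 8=-1680448/61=-27548.33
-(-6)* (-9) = -54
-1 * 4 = -4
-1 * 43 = -43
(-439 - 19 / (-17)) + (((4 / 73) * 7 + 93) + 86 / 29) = -12291441 / 35989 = -341.53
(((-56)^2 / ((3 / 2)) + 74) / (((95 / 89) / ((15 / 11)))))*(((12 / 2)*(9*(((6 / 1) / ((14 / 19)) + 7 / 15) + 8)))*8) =145148069376 / 7315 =19842524.86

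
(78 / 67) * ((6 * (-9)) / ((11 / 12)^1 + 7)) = -50544 / 6365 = -7.94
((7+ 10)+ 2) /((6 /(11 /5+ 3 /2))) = 11.72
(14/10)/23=7/115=0.06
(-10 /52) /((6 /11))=-55 /156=-0.35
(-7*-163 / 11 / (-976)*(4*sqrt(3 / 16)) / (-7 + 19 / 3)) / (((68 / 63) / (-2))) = -0.51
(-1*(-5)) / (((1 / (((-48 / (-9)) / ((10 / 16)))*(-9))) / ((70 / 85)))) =-5376 / 17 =-316.24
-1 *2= -2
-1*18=-18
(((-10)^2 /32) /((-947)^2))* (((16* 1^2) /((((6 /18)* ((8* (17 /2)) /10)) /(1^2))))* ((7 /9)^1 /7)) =125 /45737259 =0.00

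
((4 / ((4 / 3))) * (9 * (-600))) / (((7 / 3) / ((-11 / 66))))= 8100 / 7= 1157.14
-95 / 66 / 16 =-95 / 1056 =-0.09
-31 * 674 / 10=-10447 / 5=-2089.40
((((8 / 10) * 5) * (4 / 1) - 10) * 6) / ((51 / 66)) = 792 / 17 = 46.59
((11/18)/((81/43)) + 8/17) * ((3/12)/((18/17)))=19705/104976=0.19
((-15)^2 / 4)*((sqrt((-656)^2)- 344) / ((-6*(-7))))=2925 / 7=417.86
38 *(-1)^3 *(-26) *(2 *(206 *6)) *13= 31750368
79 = 79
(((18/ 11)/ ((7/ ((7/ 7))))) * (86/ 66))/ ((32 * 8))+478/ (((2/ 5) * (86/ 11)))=712569707/ 4661888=152.85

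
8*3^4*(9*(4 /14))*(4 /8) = 5832 /7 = 833.14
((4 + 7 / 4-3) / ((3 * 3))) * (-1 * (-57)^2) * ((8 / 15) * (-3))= 7942 / 5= 1588.40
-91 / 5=-18.20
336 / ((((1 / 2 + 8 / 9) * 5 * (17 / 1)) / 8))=48384 / 2125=22.77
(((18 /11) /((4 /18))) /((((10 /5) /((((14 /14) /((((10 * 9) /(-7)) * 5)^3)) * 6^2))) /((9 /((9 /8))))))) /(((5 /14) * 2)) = -4802 /859375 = -0.01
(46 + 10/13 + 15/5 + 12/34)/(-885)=-11077/195585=-0.06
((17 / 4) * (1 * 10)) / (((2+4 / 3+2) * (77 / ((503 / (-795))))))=-8551 / 130592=-0.07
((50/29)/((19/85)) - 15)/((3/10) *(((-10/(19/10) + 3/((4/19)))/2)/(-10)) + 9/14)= -22484000/1567653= -14.34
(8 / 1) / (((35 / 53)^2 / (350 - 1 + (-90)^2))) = 154992.59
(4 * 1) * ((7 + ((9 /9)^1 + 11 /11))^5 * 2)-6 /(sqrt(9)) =472390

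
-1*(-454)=454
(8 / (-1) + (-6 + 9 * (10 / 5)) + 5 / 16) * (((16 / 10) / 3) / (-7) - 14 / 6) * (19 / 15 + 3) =-44.34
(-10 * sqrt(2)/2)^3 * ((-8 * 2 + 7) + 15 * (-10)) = 39750 * sqrt(2) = 56214.99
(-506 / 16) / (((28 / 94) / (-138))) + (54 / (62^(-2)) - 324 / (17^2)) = 3596510271 / 16184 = 222226.29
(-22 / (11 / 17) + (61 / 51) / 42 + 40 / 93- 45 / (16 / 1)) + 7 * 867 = 3204638123 / 531216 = 6032.65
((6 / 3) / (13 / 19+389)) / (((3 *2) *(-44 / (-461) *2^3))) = 8759 / 7818624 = 0.00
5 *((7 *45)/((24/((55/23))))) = 28875/184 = 156.93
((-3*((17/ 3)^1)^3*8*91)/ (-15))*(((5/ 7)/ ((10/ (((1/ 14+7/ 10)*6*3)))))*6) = 27591408/ 175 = 157665.19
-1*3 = -3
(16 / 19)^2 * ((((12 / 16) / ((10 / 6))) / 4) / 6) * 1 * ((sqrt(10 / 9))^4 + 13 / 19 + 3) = 12112 / 185193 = 0.07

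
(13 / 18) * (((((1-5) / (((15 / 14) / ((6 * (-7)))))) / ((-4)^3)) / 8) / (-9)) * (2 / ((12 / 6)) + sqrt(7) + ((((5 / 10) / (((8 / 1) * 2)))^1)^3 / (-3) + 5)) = 637 * sqrt(7) / 25920 + 375717251 / 2548039680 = 0.21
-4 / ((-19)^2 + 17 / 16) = -64 / 5793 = -0.01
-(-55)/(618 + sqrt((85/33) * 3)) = 0.09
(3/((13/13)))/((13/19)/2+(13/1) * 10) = 38/1651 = 0.02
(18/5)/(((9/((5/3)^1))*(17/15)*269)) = 10/4573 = 0.00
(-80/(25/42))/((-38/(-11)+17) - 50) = 7392/1625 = 4.55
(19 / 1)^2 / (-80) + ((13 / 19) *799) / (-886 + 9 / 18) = -13809209 / 2691920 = -5.13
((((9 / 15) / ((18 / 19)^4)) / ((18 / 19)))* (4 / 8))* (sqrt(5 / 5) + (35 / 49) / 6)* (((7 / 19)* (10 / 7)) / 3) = 6125087 / 79361856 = 0.08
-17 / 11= -1.55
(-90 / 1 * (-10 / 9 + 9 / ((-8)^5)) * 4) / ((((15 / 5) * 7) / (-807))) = -62976935 / 4096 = -15375.23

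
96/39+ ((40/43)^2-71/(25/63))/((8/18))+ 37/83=-79347101947/199507100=-397.72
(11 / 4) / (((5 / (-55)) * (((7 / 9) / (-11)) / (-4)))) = -1711.29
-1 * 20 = -20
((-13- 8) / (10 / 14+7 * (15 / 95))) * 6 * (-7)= 58653 / 121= 484.74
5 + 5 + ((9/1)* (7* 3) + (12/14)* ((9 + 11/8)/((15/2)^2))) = 104558/525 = 199.16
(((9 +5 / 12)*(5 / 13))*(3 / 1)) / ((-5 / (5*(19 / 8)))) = -10735 / 416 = -25.81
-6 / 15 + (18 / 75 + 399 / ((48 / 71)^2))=16758253 / 19200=872.83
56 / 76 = 14 / 19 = 0.74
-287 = -287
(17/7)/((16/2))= 17/56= 0.30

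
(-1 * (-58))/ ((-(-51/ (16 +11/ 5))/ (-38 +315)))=1462006/ 255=5733.36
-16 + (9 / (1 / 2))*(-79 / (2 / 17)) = -12103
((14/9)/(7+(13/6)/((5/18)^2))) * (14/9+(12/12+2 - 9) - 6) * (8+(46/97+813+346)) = -540.70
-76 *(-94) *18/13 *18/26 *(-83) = -96058224/169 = -568391.86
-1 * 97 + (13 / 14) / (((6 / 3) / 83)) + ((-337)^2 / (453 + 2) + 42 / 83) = 191.64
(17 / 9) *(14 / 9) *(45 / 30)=119 / 27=4.41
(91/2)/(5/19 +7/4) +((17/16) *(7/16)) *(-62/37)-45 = -16794689/724608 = -23.18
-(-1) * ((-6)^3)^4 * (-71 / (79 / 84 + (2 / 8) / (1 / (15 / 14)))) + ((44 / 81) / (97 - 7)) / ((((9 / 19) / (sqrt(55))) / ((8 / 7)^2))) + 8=-3709237100312 / 29 + 26752 * sqrt(55) / 1607445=-127904727596.84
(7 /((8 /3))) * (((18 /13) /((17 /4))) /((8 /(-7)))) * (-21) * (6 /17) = 5.55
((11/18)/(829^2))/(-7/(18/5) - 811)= -11/10056397553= -0.00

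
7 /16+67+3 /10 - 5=5019 /80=62.74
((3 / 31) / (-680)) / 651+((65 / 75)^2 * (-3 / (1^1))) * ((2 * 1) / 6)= -154613413 / 205846200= -0.75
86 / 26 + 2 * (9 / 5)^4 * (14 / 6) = 424909 / 8125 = 52.30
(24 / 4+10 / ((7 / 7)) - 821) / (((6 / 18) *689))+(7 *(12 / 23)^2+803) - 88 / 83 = 24211828932 / 30251923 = 800.34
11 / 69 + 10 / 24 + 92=8517 / 92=92.58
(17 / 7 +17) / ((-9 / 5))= -680 / 63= -10.79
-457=-457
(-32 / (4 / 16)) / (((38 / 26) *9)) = -1664 / 171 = -9.73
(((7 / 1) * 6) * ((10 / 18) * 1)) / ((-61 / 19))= -1330 / 183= -7.27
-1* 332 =-332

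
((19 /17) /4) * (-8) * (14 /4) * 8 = -62.59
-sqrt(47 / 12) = -sqrt(141) / 6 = -1.98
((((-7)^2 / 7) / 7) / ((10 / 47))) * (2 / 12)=47 / 60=0.78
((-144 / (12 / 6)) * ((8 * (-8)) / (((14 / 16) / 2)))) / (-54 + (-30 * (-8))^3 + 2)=18432 / 24191909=0.00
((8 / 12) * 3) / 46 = 1 / 23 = 0.04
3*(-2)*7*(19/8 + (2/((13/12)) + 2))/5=-13587/260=-52.26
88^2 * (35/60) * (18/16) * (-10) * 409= -20785380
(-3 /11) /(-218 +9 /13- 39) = 39 /36652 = 0.00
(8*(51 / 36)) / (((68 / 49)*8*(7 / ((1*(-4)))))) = -7 / 12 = -0.58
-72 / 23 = -3.13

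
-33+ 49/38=-1205/38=-31.71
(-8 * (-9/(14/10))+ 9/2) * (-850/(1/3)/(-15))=66555/7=9507.86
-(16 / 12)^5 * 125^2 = -16000000 / 243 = -65843.62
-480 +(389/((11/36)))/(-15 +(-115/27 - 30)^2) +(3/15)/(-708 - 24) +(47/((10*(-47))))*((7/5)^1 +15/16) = -65176236634259/136028877600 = -479.14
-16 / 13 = -1.23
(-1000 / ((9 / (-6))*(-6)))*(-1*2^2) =4000 / 9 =444.44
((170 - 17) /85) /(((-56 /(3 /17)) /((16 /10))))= -27 /2975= -0.01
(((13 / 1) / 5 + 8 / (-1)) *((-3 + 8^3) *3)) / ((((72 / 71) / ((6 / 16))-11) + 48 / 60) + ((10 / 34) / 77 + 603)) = -3831782031 / 276729611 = -13.85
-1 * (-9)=9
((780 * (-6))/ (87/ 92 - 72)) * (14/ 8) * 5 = 1255800/ 2179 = 576.32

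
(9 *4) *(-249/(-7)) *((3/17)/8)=6723/238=28.25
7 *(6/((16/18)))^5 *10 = 502211745/512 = 980882.31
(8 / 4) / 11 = 2 / 11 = 0.18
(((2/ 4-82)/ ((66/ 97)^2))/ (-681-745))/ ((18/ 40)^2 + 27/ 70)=268391725/ 1278824679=0.21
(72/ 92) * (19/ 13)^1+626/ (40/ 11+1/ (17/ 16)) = 17647145/ 127972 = 137.90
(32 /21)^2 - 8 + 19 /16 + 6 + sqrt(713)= 10651 /7056 + sqrt(713)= 28.21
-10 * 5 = -50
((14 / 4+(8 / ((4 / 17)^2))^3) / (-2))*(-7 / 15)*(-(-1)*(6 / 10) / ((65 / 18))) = 1520668611 / 13000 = 116974.51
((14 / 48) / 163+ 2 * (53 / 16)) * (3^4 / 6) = 58329 / 652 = 89.46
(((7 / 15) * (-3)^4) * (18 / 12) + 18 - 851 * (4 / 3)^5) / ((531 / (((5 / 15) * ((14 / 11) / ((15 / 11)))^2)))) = -836206462 / 435486375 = -1.92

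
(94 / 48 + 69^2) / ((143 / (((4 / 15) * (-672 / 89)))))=-12802832 / 190905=-67.06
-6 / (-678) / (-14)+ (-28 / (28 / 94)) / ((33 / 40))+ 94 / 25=-143801461 / 1305150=-110.18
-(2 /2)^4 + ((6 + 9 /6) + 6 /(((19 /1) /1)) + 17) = 905 /38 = 23.82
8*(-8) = -64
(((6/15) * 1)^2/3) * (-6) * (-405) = 648/5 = 129.60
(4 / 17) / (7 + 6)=4 / 221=0.02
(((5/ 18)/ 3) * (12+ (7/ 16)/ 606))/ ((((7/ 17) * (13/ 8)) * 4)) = 9890515/ 23823072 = 0.42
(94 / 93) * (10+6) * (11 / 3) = 16544 / 279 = 59.30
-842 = -842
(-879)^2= 772641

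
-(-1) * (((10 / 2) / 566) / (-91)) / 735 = -1 / 7571382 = -0.00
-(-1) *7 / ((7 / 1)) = 1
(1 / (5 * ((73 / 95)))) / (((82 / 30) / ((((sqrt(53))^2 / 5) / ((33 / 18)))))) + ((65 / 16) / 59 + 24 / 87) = 806911727 / 901300048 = 0.90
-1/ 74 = -0.01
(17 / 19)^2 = 289 / 361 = 0.80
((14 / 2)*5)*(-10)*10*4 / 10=-1400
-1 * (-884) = 884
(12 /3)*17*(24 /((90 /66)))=5984 /5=1196.80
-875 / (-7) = 125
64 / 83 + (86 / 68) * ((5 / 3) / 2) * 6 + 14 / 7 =25665 / 2822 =9.09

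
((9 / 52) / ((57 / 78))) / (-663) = -3 / 8398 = -0.00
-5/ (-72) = 5/ 72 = 0.07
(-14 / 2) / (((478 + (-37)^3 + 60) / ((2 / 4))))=7 / 100230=0.00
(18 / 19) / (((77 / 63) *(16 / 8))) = 81 / 209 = 0.39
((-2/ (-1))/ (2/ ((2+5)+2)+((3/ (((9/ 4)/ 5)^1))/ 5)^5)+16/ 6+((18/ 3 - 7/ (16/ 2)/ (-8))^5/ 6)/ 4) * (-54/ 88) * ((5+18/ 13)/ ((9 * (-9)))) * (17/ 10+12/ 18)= 29282635054691017873/ 715053299631390720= 40.95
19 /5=3.80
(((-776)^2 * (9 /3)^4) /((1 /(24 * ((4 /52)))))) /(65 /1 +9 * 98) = 1170630144 /12311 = 95088.14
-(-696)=696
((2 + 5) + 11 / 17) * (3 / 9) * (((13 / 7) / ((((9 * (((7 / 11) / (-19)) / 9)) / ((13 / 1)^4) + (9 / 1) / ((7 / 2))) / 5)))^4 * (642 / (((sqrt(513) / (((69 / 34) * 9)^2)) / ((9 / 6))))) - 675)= -29250 / 17 + 1066443095784009832307566231218183978946875 * sqrt(57) / 1309618403325575419213773021852846946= 6146229.68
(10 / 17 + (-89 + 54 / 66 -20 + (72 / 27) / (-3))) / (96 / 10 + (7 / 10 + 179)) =-0.57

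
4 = 4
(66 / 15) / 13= 22 / 65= 0.34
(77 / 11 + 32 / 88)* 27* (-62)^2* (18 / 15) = 50440968 / 55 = 917108.51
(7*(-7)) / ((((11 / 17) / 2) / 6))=-9996 / 11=-908.73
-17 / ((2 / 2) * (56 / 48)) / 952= -3 / 196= -0.02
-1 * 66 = -66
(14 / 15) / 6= 7 / 45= 0.16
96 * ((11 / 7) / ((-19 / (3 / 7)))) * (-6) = 19008 / 931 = 20.42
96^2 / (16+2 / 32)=147456 / 257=573.76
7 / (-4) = -7 / 4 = -1.75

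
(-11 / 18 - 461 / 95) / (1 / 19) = -9343 / 90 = -103.81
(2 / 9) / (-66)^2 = 0.00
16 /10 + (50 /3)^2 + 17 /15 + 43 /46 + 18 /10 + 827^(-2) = 401000569421 /1415733030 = 283.25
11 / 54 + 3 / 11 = 283 / 594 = 0.48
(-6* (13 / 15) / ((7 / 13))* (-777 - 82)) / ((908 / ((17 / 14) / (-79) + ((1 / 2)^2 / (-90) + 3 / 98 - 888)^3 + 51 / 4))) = -44075855631264520031938440601 / 6890436438560640000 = -6396671099.76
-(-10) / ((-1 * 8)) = -5 / 4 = -1.25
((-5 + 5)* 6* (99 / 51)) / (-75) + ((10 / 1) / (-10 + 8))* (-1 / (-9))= -5 / 9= -0.56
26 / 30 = 13 / 15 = 0.87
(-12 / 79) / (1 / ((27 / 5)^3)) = -236196 / 9875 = -23.92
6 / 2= 3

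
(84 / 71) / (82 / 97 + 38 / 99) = 201663 / 209521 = 0.96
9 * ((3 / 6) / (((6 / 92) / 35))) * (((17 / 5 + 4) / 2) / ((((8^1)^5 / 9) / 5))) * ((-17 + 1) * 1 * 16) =-804195 / 256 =-3141.39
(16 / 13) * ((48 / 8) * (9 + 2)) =1056 / 13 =81.23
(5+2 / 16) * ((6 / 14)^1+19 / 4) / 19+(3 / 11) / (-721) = 6733861 / 4822048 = 1.40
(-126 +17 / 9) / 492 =-1117 / 4428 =-0.25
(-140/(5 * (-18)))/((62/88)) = 616/279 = 2.21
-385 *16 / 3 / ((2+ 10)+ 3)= -1232 / 9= -136.89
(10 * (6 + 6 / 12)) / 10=13 / 2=6.50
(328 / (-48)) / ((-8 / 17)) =697 / 48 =14.52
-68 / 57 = -1.19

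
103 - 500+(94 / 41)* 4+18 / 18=-15860 / 41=-386.83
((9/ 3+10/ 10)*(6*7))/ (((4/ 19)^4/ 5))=13683705/ 32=427615.78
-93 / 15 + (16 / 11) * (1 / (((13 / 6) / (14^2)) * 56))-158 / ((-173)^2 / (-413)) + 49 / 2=977086661 / 42798470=22.83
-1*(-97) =97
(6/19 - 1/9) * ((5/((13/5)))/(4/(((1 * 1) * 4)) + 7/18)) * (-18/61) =-1260/15067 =-0.08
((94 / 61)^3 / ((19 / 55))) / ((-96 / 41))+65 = 3129737555 / 51751668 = 60.48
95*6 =570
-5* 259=-1295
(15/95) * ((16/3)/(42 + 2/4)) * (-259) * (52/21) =-61568/4845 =-12.71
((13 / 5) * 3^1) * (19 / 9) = 247 / 15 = 16.47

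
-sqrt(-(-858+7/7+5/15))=-sqrt(7710)/3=-29.27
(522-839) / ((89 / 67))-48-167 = -40374 / 89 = -453.64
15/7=2.14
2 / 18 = 1 / 9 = 0.11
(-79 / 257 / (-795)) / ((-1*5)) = -79 / 1021575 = -0.00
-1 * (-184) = 184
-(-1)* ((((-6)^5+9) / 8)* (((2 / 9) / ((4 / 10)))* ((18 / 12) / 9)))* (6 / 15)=-863 / 24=-35.96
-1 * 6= -6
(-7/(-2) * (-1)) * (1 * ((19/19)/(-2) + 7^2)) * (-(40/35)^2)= 1552/7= 221.71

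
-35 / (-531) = 35 / 531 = 0.07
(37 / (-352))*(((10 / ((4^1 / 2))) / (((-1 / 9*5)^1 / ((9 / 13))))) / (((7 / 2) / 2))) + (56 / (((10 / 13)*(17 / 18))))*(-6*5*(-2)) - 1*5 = 628991261 / 136136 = 4620.32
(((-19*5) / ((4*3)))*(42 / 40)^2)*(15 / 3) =-2793 / 64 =-43.64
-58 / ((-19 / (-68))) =-3944 / 19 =-207.58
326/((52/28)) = 2282/13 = 175.54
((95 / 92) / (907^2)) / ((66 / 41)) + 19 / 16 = 11863429019 / 9990249456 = 1.19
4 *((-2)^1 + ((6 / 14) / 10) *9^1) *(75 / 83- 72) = 190518 / 415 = 459.08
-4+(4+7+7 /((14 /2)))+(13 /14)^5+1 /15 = 70646099 /8067360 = 8.76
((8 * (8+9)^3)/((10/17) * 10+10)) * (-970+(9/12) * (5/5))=-323810917/135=-2398599.39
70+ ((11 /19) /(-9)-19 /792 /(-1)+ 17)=1308569 /15048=86.96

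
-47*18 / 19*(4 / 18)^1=-188 / 19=-9.89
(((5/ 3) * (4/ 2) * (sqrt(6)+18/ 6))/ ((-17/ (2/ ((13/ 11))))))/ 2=-110/ 221 - 110 * sqrt(6)/ 663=-0.90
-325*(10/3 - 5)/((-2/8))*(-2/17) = 13000/51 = 254.90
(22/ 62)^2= 121/ 961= 0.13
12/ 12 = 1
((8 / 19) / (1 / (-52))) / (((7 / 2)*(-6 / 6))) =832 / 133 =6.26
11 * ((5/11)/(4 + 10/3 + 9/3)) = 15/31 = 0.48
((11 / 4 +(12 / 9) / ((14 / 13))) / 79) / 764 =335 / 5069904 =0.00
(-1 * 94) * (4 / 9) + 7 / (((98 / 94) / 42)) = 240.22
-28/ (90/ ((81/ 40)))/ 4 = -63/ 400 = -0.16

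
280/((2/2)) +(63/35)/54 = 8401/30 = 280.03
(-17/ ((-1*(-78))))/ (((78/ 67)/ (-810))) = 51255/ 338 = 151.64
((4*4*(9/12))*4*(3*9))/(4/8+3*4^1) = 2592/25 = 103.68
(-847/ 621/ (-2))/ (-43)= -847/ 53406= -0.02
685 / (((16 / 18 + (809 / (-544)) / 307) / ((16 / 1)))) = 16473669120 / 1328783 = 12397.56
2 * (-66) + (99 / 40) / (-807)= -1420353 / 10760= -132.00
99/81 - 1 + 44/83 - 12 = -8402/747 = -11.25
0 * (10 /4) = 0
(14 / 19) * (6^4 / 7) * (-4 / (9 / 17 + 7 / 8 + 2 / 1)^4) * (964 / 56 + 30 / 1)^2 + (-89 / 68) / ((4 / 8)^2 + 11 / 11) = -32935380690914147819 / 3636575183920735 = -9056.70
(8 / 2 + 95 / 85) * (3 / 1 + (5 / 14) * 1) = 4089 / 238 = 17.18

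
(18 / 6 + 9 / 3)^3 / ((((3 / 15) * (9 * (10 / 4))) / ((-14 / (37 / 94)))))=-63168 / 37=-1707.24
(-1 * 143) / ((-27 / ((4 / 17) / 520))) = 11 / 4590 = 0.00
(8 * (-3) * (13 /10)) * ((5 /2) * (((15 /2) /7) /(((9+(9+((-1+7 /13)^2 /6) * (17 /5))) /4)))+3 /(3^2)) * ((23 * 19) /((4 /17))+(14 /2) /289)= -2766075428051 /51626960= -53578.12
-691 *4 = -2764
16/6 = 8/3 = 2.67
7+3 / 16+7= 227 / 16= 14.19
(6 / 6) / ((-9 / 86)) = -86 / 9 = -9.56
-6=-6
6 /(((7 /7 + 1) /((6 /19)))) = 18 /19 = 0.95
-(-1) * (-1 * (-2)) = 2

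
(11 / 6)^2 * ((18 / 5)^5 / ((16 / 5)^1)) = 793881 / 1250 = 635.10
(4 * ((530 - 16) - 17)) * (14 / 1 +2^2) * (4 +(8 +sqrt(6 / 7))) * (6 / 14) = 15336 * sqrt(42) / 7 +184032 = 198230.38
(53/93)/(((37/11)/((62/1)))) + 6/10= 6163/555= 11.10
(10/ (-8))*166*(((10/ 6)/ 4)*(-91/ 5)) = 1573.54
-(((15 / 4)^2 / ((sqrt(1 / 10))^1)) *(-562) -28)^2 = -19987028213 / 32 -442575 *sqrt(10) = -625994176.69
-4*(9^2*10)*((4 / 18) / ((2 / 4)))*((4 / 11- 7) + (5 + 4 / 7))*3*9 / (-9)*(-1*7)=354240 / 11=32203.64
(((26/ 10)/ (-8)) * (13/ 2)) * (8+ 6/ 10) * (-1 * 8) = 7267/ 50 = 145.34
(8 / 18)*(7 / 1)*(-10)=-280 / 9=-31.11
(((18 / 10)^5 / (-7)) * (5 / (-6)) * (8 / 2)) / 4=19683 / 8750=2.25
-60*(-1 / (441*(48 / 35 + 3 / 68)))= 6800 / 70749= 0.10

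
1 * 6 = 6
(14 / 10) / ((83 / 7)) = 49 / 415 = 0.12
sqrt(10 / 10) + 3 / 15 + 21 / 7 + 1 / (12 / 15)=109 / 20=5.45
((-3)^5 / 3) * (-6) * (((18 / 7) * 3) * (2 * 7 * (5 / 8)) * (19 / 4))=623295 / 4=155823.75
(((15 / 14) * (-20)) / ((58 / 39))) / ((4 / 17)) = -49725 / 812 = -61.24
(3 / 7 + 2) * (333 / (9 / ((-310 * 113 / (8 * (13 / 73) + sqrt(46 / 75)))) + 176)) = 7925748293025 * sqrt(138) / 17723830054043861237 + 81440593021213317000 / 17723830054043861237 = 4.59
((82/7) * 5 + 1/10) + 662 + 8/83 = 4187661/5810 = 720.77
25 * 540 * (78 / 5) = 210600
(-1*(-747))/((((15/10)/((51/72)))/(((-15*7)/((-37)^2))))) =-148155/5476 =-27.06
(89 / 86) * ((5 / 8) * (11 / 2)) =4895 / 1376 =3.56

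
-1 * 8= -8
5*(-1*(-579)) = 2895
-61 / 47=-1.30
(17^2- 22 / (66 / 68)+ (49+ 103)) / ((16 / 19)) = 23845 / 48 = 496.77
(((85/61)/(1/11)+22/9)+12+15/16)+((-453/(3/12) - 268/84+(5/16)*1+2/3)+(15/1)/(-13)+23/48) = -1426170521/799344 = -1784.18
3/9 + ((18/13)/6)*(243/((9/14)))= 3415/39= 87.56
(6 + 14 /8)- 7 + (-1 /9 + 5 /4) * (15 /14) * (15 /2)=9.90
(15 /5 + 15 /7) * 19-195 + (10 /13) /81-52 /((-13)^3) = -9319031 /95823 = -97.25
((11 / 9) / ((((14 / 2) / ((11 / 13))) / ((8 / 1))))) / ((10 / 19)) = 9196 / 4095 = 2.25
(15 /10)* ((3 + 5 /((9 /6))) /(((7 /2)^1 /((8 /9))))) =152 /63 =2.41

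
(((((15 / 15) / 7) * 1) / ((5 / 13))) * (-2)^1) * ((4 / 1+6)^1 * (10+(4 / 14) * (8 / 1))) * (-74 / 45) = 150.08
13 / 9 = 1.44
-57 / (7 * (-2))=57 / 14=4.07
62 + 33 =95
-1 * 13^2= -169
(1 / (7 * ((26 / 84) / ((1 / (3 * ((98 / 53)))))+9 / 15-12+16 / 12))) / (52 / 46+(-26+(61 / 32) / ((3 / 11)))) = 877680 / 917215607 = 0.00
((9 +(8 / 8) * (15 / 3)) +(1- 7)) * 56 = 448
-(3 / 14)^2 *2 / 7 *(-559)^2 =-2812329 / 686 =-4099.60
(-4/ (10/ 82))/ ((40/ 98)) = -2009/ 25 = -80.36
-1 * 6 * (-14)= 84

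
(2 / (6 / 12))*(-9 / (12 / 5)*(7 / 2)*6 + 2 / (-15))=-4733 / 15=-315.53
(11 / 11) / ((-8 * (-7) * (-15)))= -1 / 840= -0.00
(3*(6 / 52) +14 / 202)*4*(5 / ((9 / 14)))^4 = 52389820000 / 8614593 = 6081.52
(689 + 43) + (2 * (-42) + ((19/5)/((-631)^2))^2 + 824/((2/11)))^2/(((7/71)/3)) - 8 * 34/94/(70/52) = 3111160643681000735867679910177197431/5167860587390168695830805625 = 602021008.71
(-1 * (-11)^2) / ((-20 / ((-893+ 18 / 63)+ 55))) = -5068.17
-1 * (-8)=8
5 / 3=1.67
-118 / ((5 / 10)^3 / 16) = -15104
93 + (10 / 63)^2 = 369217 / 3969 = 93.03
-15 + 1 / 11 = -164 / 11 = -14.91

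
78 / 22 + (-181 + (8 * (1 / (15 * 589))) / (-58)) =-500131724 / 2818365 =-177.45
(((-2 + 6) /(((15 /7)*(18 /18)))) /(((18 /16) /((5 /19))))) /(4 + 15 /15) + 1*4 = 4.09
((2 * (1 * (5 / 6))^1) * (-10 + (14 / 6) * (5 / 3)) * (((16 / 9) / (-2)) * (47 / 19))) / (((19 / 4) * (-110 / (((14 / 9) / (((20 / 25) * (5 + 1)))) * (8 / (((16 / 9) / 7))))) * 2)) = -57575 / 263169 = -0.22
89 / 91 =0.98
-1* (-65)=65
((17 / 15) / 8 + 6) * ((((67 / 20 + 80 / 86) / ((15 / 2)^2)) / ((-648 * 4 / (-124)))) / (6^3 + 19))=9344423 / 98220600000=0.00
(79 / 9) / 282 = 79 / 2538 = 0.03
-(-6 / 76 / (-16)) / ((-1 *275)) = 3 / 167200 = 0.00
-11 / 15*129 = -473 / 5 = -94.60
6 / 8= 3 / 4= 0.75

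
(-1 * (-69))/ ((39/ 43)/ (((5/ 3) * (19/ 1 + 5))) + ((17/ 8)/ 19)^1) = 563730/ 1099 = 512.95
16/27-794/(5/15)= -64298/27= -2381.41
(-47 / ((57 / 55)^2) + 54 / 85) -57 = -27650834 / 276165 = -100.12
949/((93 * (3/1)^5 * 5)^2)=949/12767870025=0.00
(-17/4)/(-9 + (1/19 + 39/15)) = 1615/2412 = 0.67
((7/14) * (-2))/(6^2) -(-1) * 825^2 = 24502499/36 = 680624.97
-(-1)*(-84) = -84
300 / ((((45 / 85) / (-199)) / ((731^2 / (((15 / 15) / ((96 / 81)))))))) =-5784778441600 / 81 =-71417017797.53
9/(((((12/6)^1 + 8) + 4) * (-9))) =-0.07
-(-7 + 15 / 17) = 104 / 17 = 6.12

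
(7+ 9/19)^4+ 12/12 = 406717217/130321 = 3120.89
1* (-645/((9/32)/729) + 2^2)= -1671836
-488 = -488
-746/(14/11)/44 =-373/28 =-13.32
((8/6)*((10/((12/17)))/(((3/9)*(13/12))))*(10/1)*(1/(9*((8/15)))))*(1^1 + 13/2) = 817.31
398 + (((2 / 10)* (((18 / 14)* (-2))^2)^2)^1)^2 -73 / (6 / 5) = 357674574031 / 864720150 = 413.63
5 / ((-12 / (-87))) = 36.25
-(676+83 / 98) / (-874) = 66331 / 85652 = 0.77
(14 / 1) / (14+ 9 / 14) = 196 / 205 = 0.96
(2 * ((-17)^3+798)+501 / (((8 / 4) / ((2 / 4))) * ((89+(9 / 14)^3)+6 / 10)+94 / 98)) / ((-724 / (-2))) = -5086297190 / 223760707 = -22.73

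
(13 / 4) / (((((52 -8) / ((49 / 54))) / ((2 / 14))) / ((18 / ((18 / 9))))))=91 / 1056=0.09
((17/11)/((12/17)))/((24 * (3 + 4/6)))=289/11616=0.02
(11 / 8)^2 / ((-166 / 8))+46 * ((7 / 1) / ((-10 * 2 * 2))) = -54057 / 6640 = -8.14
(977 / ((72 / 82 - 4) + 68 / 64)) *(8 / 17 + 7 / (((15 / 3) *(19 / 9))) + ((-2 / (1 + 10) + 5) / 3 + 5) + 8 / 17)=-280445786576 / 72001545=-3895.00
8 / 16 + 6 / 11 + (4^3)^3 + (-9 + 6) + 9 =5767323 / 22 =262151.05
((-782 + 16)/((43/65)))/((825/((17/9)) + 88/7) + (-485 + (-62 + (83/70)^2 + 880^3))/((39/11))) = -161752773000/26850651397509049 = -0.00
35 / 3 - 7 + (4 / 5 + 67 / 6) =499 / 30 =16.63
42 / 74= 21 / 37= 0.57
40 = 40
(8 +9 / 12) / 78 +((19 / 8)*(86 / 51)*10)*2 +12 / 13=430331 / 5304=81.13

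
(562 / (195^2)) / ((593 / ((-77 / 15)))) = -43274 / 338232375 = -0.00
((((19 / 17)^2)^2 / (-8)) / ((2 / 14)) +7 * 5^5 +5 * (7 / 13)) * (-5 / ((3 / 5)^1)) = -182302.73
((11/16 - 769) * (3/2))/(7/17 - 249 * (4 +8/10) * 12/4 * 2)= 3134715/19504544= 0.16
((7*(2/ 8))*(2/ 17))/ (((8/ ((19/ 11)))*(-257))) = -133/ 768944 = -0.00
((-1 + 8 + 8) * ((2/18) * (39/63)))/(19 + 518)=65/33831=0.00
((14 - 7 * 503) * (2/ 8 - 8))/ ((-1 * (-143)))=108717/ 572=190.06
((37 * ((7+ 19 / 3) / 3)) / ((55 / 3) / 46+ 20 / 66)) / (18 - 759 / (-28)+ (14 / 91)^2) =708740032 / 136464201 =5.19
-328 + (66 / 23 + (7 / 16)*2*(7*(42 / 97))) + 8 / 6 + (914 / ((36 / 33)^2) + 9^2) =84792629 / 160632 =527.87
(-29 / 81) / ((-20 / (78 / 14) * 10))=377 / 37800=0.01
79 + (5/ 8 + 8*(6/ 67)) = 43063/ 536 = 80.34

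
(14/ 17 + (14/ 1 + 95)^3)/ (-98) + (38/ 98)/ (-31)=-682481363/ 51646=-13214.60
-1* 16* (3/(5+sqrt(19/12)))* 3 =-8640/281+288* sqrt(57)/281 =-23.01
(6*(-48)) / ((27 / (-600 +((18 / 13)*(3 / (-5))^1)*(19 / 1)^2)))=9599.02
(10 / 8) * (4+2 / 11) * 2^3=460 / 11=41.82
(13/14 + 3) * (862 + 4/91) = 2157265/637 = 3386.60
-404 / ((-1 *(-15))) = -404 / 15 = -26.93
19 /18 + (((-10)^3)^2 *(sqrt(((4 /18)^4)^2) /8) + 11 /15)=20117369 /65610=306.62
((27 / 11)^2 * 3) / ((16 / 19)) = 41553 / 1936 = 21.46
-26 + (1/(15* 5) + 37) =11.01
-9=-9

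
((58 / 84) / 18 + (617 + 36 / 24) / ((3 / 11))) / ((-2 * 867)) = -1714511 / 1310904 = -1.31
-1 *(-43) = 43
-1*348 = -348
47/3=15.67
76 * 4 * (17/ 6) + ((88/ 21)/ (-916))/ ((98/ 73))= 202964645/ 235641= 861.33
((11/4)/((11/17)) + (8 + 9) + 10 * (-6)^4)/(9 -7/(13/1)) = 135005/88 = 1534.15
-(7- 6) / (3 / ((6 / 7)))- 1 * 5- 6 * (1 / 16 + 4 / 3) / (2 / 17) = -8565 / 112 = -76.47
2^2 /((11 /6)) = 2.18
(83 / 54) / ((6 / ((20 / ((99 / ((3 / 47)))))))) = 415 / 125631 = 0.00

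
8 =8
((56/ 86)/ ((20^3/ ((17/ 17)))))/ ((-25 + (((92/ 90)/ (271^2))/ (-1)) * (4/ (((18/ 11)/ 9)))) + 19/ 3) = -4626783/ 1061092974400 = -0.00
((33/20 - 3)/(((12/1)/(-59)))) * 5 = 531/16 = 33.19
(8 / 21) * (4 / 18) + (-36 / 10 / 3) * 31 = -37.12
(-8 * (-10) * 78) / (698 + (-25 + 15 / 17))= 3315 / 358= 9.26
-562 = -562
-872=-872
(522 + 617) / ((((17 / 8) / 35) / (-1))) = -18760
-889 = -889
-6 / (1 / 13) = -78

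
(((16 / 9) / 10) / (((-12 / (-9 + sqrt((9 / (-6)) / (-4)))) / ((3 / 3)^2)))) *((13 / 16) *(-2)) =-13 / 60 + 13 *sqrt(6) / 2160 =-0.20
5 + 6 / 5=6.20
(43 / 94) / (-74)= -43 / 6956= -0.01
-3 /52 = -0.06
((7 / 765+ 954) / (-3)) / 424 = -729817 / 973080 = -0.75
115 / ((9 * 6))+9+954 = 52117 / 54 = 965.13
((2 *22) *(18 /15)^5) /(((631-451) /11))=104544 /15625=6.69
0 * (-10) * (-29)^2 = 0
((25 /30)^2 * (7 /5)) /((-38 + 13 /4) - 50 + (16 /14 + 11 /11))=-245 /20817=-0.01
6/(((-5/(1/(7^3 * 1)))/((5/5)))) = -6/1715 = -0.00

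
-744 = -744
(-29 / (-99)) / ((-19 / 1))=-29 / 1881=-0.02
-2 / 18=-1 / 9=-0.11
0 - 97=-97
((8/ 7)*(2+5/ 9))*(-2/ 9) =-368/ 567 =-0.65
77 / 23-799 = -18300 / 23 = -795.65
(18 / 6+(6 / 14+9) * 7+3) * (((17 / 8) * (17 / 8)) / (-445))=-2601 / 3560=-0.73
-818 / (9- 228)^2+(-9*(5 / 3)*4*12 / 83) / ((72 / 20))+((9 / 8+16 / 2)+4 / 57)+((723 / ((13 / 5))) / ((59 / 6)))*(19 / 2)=275.42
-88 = -88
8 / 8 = 1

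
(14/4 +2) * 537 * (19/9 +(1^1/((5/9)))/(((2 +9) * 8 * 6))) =6245.24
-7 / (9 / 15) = -35 / 3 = -11.67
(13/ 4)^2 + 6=265/ 16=16.56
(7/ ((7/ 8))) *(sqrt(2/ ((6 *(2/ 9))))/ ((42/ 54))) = 36 *sqrt(6)/ 7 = 12.60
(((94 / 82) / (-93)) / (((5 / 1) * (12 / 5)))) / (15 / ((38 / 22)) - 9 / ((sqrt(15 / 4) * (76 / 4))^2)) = -84835 / 716676228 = -0.00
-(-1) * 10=10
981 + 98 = 1079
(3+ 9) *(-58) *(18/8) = -1566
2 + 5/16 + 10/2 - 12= -75/16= -4.69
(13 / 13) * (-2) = -2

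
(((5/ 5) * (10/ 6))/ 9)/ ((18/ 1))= 5/ 486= 0.01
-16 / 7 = -2.29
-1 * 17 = -17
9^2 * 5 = 405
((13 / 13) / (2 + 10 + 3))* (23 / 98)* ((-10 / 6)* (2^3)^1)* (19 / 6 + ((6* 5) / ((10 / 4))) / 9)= -46 / 49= -0.94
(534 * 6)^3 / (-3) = -10963677888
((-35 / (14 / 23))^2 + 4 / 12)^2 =1574423041 / 144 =10933493.34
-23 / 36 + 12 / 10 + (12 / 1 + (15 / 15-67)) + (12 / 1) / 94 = -451013 / 8460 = -53.31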